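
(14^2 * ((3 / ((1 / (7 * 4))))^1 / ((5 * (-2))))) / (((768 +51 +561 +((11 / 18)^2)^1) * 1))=-2667168 / 2236205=-1.19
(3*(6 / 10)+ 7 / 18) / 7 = 197 / 630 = 0.31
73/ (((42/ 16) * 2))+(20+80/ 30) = 256/ 7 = 36.57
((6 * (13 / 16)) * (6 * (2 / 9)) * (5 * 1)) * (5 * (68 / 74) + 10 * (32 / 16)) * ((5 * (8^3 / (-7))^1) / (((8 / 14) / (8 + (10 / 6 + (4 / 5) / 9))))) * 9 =-1661878400 / 37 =-44915632.43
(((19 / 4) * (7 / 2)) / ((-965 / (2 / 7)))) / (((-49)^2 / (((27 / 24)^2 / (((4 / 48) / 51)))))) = -235467 / 148285760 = -0.00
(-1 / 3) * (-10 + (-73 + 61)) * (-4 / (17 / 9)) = -264 / 17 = -15.53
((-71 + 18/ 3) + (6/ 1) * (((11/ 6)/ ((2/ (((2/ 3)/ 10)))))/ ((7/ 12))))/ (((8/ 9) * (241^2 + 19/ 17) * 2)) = -114903/ 184313920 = -0.00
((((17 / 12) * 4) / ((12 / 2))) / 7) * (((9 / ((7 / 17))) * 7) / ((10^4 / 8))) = 289 / 17500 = 0.02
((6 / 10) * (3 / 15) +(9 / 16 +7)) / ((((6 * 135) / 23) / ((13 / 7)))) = 131261 / 324000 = 0.41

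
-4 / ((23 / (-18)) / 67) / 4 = 1206 / 23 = 52.43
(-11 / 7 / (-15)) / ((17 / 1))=11 / 1785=0.01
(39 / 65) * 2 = 6 / 5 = 1.20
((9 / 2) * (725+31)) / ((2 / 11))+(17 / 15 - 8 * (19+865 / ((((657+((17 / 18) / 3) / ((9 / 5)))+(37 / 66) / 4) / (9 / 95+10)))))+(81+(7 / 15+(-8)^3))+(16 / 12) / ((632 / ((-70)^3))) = 1094971887623972 / 63294280575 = 17299.70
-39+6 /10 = -192 /5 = -38.40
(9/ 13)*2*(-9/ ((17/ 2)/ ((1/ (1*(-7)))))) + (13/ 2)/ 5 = 23351/ 15470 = 1.51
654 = 654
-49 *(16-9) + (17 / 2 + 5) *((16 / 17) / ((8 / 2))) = -5777 / 17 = -339.82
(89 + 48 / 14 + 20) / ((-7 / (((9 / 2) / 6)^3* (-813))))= 5508.75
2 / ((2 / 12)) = 12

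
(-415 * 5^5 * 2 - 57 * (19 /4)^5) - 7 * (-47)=-2796800747 /1024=-2731250.73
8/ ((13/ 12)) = 96/ 13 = 7.38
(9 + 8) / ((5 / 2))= 34 / 5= 6.80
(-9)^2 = 81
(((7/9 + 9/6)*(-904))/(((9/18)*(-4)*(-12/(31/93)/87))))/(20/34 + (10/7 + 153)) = -16.05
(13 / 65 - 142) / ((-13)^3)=709 / 10985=0.06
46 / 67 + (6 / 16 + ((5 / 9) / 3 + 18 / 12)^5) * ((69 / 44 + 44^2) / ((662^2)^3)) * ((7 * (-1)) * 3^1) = 26073899617718471547382653433 / 37977201617485132487774969856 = 0.69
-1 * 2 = -2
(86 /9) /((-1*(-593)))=86 /5337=0.02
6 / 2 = 3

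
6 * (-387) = -2322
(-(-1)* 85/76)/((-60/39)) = -221/304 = -0.73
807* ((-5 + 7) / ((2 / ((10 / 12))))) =1345 / 2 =672.50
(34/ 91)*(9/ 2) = 153/ 91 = 1.68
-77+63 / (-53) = -4144 / 53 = -78.19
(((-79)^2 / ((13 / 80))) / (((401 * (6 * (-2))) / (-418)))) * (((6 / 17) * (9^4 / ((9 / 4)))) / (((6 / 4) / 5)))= 1014277334400 / 88621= 11445112.72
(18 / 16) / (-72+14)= -0.02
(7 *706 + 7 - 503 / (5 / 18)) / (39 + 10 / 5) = 15691 / 205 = 76.54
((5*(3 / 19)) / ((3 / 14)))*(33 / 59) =2310 / 1121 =2.06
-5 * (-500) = 2500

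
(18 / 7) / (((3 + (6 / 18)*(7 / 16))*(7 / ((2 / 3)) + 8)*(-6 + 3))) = -576 / 39109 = -0.01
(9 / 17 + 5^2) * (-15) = -6510 / 17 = -382.94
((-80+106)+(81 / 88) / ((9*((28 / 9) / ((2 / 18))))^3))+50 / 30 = 481012225 / 17385984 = 27.67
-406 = -406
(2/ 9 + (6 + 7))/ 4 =119/ 36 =3.31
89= 89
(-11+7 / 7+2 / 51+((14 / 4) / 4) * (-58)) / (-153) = 12385 / 31212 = 0.40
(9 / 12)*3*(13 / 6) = 39 / 8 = 4.88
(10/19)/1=10/19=0.53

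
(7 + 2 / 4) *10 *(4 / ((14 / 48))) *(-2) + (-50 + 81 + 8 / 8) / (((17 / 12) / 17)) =-11712 / 7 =-1673.14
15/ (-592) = -15/ 592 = -0.03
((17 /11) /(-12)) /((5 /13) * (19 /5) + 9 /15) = -1105 /17688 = -0.06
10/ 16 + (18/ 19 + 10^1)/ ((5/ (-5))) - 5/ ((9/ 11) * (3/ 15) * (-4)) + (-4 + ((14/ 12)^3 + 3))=-1075/ 513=-2.10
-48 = -48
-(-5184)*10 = 51840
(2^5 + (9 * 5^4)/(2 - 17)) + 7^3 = 0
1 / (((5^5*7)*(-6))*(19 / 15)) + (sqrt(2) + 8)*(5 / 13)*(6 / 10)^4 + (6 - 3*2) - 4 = -7783173 / 2161250 + 81*sqrt(2) / 1625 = -3.53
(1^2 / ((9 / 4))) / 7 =0.06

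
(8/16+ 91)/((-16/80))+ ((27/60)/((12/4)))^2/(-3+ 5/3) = -732027/1600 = -457.52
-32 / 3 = -10.67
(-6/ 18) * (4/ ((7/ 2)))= -8/ 21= -0.38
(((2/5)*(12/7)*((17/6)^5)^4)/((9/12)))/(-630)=-4064231406647572522401601/2519321675105894400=-1613224.48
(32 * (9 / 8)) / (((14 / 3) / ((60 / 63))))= 360 / 49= 7.35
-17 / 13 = -1.31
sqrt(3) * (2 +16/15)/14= 23 * sqrt(3)/105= 0.38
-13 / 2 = -6.50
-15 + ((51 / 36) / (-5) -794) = -48557 / 60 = -809.28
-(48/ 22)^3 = -13824/ 1331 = -10.39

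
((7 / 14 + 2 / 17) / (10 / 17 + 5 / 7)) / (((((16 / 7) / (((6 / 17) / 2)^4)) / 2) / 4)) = 83349 / 51783020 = 0.00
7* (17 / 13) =119 / 13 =9.15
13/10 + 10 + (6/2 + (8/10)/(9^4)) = 938231/65610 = 14.30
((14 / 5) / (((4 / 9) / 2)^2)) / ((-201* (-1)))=189 / 670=0.28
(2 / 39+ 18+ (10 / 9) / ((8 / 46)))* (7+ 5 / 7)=2451 / 13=188.54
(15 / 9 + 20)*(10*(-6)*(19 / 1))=-24700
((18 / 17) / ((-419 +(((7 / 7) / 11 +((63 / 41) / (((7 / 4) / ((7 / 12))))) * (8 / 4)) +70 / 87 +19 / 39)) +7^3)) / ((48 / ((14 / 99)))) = -108199 / 2552607936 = -0.00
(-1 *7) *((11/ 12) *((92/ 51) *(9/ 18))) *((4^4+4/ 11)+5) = -462875/ 306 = -1512.66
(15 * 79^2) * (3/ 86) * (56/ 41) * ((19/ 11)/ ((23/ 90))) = 13446858600/ 446039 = 30147.27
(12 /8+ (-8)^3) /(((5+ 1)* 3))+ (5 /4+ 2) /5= -1247 /45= -27.71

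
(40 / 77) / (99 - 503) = -10 / 7777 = -0.00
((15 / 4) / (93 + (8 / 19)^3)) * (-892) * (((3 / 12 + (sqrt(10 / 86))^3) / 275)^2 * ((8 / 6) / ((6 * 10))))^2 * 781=-790537372484837803 / 72512813400886683643500000000 - 2950513923443 * sqrt(215) / 7026435407062663143750000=-0.00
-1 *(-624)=624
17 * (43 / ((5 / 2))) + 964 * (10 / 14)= 34334 / 35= 980.97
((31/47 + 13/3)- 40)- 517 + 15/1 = -75718/141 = -537.01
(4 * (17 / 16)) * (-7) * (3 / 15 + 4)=-2499 / 20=-124.95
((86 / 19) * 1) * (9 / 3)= 13.58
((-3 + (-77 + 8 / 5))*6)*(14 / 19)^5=-1264962048 / 12380495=-102.17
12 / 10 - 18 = -84 / 5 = -16.80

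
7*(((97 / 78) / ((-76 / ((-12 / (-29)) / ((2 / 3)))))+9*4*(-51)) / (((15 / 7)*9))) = -859220929 / 1289340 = -666.40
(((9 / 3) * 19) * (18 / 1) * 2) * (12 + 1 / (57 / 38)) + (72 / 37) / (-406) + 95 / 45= 1757175593 / 67599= 25994.11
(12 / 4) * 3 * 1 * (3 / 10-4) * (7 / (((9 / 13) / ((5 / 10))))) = -3367 / 20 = -168.35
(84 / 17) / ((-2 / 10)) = -420 / 17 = -24.71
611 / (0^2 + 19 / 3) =1833 / 19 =96.47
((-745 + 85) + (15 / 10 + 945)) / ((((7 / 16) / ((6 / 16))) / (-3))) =-5157 / 7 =-736.71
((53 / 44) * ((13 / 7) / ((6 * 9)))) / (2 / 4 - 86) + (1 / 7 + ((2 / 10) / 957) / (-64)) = 469694107 / 3299123520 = 0.14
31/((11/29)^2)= 26071/121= 215.46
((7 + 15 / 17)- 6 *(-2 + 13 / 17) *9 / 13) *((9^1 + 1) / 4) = 7190 / 221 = 32.53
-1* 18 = -18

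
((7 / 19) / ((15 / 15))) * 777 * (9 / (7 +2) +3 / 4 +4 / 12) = 45325 / 76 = 596.38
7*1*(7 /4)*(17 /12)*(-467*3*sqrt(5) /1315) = -389011*sqrt(5) /21040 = -41.34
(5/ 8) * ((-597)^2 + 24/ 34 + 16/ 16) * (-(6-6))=0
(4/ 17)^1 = 4/ 17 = 0.24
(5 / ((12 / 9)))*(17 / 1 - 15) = 15 / 2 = 7.50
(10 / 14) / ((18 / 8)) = 20 / 63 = 0.32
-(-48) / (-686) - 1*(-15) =14.93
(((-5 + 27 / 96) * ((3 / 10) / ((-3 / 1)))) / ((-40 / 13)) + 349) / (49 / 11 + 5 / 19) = 54896149 / 742400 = 73.94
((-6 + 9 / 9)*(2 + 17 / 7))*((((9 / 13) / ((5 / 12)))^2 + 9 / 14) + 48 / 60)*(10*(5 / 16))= -38539355 / 132496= -290.87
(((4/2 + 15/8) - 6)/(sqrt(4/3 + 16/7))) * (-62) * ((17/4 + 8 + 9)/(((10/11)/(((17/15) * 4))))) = 1675333 * sqrt(399)/4560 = 7338.76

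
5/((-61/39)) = -3.20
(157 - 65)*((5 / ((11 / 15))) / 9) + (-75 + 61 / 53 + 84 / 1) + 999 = 1886905 / 1749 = 1078.85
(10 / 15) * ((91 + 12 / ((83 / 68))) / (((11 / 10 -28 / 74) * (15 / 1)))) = 1238612 / 199449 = 6.21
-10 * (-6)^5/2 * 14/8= 68040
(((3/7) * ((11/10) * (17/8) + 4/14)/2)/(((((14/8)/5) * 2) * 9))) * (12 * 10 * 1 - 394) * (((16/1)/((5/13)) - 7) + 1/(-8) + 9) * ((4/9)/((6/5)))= -349978967/889056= -393.65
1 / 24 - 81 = -1943 / 24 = -80.96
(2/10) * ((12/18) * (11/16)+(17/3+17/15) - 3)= 511/600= 0.85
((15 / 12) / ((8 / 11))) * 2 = 55 / 16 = 3.44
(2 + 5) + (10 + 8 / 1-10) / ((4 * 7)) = 51 / 7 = 7.29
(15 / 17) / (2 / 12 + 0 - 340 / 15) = -2 / 51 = -0.04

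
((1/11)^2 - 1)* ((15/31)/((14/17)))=-15300/26257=-0.58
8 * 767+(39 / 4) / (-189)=1546259 / 252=6135.95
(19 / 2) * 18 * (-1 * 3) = -513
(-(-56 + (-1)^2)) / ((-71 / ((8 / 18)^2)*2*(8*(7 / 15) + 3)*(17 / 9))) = -2200 / 365721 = -0.01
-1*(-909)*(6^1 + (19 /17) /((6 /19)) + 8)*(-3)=-1626201 /34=-47829.44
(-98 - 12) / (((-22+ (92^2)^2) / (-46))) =2530 / 35819637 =0.00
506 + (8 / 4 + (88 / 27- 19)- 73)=11320 / 27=419.26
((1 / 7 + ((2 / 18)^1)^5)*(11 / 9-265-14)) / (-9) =147640000 / 33480783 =4.41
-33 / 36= -0.92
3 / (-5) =-3 / 5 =-0.60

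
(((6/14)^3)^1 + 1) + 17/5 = 7681/1715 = 4.48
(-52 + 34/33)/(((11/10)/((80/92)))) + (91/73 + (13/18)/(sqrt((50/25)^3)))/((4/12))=-22277923/609477 + 13 *sqrt(2)/24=-35.79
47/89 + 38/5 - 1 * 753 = -331468/445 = -744.87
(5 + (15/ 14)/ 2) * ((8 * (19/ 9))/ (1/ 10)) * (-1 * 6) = -117800/ 21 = -5609.52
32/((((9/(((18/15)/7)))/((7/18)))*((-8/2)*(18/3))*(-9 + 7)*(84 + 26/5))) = 1/18063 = 0.00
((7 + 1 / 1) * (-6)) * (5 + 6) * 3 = -1584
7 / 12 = 0.58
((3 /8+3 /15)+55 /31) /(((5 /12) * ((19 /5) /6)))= 26217 /2945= 8.90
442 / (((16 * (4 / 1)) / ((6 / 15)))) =221 / 80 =2.76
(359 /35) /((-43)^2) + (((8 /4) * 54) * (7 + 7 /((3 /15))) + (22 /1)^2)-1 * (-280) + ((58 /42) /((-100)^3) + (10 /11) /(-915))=46029230437140103 /8684753000000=5300.00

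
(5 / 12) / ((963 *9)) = 5 / 104004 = 0.00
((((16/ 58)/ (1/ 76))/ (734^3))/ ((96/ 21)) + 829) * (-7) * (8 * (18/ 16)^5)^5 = -47775086736934767197059354831034290371/ 13221657947002181841967906816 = -3613396060.35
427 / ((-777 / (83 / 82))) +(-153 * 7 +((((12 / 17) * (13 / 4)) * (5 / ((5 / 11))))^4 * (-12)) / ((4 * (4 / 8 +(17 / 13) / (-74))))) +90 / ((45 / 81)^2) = -1112516878606101389 / 440920722360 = -2523167.59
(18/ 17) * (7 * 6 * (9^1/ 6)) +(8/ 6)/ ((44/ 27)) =12627/ 187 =67.52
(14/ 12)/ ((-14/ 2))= -1/ 6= -0.17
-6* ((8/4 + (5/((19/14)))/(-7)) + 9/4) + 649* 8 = 196447/38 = 5169.66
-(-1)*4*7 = 28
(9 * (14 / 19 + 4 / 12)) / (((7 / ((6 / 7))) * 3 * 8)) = 183 / 3724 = 0.05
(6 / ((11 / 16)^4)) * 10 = 3932160 / 14641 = 268.57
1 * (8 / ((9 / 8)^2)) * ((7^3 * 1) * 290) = 50928640 / 81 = 628748.64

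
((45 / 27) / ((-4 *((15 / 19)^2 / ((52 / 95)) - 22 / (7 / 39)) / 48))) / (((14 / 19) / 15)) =938600 / 279943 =3.35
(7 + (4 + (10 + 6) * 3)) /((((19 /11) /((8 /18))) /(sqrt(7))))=2596 * sqrt(7) /171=40.17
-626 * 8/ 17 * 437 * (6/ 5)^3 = -472715136/ 2125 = -222454.18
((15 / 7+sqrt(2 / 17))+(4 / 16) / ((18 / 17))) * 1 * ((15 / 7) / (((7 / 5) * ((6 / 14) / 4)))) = 100 * sqrt(34) / 119+29975 / 882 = 38.89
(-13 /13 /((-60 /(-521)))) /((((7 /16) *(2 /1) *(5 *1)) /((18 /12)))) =-521 /175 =-2.98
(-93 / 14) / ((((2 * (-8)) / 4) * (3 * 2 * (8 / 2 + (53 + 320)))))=31 / 42224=0.00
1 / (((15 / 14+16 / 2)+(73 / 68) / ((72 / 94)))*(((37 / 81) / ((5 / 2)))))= 694008 / 1328041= 0.52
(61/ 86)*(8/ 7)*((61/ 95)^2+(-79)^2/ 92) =55.32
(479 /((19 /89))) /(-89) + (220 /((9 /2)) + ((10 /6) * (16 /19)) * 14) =7409 /171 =43.33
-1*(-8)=8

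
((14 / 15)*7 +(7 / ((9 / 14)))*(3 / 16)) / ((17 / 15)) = 1029 / 136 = 7.57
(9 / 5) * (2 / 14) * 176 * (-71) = -112464 / 35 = -3213.26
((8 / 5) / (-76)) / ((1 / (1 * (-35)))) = 14 / 19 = 0.74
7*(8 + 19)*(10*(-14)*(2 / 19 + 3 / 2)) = -807030 / 19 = -42475.26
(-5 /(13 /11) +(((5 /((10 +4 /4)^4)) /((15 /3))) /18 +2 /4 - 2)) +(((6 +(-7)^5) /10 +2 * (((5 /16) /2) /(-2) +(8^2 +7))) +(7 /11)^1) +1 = -422726726317 /274079520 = -1542.35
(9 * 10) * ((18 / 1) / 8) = 405 / 2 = 202.50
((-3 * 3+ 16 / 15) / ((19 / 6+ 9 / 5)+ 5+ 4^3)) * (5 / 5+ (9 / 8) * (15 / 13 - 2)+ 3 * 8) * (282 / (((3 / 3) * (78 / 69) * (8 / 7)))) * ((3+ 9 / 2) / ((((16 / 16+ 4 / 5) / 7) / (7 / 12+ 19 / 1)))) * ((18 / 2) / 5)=-578838.72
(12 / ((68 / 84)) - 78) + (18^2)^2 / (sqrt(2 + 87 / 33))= -1074 / 17 + 34992*sqrt(561) / 17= 48689.82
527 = 527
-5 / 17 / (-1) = 5 / 17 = 0.29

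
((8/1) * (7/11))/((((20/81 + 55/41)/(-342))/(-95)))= 1208472048/11605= 104133.74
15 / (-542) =-15 / 542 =-0.03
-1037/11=-94.27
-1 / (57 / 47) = -47 / 57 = -0.82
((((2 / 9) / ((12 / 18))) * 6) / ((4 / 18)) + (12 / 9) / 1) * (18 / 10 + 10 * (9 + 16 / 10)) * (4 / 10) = 33418 / 75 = 445.57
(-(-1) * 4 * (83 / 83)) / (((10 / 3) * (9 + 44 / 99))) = 54 / 425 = 0.13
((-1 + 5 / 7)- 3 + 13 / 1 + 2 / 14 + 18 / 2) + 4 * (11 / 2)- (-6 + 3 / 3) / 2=607 / 14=43.36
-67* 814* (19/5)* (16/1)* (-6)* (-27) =-2685887424/5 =-537177484.80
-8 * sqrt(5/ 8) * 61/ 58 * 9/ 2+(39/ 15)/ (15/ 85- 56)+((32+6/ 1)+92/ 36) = 133072/ 3285- 549 * sqrt(10)/ 58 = 10.58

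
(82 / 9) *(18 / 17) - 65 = -941 / 17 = -55.35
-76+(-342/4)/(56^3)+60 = -5619883/351232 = -16.00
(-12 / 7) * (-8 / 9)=1.52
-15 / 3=-5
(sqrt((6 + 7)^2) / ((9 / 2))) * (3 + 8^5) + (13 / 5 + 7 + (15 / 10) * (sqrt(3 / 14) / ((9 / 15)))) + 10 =5 * sqrt(42) / 28 + 4261112 / 45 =94692.54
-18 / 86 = -9 / 43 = -0.21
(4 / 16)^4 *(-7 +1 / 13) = -45 / 1664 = -0.03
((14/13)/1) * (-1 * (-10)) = 140/13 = 10.77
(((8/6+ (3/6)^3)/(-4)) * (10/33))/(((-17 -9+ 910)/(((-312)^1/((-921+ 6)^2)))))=7/150298632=0.00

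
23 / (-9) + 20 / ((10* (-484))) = -5575 / 2178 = -2.56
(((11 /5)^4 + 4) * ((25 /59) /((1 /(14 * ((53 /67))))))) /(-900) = -6359311 /44471250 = -0.14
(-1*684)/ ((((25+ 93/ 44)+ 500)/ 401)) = -1340944/ 2577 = -520.35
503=503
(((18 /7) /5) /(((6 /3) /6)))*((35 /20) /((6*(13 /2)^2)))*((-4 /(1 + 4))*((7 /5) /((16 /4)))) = -63 /21125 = -0.00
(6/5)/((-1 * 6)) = -1/5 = -0.20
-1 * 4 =-4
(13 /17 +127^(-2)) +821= 821.76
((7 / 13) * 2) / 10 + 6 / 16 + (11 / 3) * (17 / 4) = 25063 / 1560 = 16.07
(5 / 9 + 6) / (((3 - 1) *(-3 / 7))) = -413 / 54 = -7.65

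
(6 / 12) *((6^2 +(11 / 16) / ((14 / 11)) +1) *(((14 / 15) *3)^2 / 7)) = 8409 / 400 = 21.02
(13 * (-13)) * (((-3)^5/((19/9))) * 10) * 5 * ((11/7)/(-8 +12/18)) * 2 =-55440450/133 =-416845.49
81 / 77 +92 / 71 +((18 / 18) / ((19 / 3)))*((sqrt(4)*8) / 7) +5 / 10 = 666579 / 207746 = 3.21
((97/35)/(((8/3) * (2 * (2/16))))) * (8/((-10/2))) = -1164/175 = -6.65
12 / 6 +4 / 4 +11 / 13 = 50 / 13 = 3.85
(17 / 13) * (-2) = -34 / 13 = -2.62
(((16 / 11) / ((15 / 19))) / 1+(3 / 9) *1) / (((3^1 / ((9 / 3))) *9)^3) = 359 / 120285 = 0.00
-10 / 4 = -5 / 2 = -2.50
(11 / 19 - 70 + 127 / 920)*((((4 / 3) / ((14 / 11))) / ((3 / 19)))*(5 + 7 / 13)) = -2545.96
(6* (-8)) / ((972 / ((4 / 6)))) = -8 / 243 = -0.03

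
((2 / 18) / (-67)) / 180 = -1 / 108540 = -0.00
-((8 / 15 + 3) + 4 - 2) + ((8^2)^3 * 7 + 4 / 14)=192675289 / 105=1835002.75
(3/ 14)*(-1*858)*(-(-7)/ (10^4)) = -1287/ 10000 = -0.13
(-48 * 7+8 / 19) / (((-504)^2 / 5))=-3985 / 603288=-0.01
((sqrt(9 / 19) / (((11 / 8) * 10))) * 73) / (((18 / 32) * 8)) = 584 * sqrt(19) / 3135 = 0.81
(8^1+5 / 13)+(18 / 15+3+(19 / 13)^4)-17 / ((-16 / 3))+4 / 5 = 9658195 / 456976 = 21.14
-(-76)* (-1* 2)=-152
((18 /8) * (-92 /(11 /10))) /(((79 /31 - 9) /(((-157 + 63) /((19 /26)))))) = -3920787 /1045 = -3751.95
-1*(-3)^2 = -9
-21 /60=-0.35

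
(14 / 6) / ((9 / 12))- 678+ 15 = -659.89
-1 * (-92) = 92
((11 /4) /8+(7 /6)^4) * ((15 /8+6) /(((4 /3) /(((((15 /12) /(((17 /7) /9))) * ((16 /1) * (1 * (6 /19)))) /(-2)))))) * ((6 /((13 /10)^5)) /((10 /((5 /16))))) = -117684984375 /15350737792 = -7.67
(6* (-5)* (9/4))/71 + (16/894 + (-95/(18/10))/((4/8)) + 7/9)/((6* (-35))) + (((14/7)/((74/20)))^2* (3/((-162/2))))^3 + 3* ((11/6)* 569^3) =5413096164837410922264399149/5342521197774029130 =1013210049.05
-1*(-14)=14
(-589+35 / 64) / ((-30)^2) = -37661 / 57600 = -0.65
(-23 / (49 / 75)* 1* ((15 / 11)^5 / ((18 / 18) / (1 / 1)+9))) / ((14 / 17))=-4453734375 / 220961972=-20.16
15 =15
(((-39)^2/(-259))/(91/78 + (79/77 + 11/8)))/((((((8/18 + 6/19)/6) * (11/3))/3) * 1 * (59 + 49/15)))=-1023516/5995813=-0.17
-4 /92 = -1 /23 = -0.04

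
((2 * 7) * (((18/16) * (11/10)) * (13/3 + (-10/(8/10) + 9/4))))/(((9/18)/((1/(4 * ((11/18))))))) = -13419/160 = -83.87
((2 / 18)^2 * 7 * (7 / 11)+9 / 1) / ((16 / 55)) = 10085 / 324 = 31.13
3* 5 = 15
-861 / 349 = -2.47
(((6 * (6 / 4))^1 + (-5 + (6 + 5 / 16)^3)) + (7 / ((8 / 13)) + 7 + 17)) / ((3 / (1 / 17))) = 70093 / 12288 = 5.70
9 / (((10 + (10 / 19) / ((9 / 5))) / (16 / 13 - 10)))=-87723 / 11440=-7.67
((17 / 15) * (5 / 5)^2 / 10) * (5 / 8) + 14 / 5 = 689 / 240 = 2.87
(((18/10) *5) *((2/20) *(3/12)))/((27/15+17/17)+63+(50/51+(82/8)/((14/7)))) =0.00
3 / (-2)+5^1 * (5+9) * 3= 417 / 2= 208.50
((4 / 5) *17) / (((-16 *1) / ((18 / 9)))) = -17 / 10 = -1.70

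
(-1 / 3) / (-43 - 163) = 1 / 618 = 0.00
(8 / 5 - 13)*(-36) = 2052 / 5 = 410.40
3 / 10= 0.30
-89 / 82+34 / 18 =593 / 738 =0.80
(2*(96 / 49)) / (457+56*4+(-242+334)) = 0.01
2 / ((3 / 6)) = 4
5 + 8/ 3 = 23/ 3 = 7.67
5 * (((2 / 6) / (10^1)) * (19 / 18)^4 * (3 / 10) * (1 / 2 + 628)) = 54604499 / 1399680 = 39.01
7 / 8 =0.88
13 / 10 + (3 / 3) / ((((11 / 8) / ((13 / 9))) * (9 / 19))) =31343 / 8910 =3.52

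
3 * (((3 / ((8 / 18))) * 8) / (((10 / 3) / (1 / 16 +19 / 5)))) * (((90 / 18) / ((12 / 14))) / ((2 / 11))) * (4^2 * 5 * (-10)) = -9636165 / 2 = -4818082.50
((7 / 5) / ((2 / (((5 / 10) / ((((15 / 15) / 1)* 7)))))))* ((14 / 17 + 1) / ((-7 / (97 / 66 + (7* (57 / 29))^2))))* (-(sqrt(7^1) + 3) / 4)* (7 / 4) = 6.14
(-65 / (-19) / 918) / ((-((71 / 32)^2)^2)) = -34078720 / 221615270001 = -0.00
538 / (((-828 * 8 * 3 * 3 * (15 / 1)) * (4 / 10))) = -269 / 178848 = -0.00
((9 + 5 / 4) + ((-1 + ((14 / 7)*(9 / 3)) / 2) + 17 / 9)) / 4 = 509 / 144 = 3.53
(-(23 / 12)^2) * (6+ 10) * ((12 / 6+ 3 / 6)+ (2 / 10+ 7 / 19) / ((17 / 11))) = -4900127 / 29070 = -168.56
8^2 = 64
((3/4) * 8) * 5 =30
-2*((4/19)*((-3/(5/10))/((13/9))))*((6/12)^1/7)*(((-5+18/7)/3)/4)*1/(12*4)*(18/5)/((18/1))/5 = -51/2420600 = -0.00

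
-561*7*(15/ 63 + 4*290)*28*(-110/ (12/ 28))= 98232857800/ 3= 32744285933.33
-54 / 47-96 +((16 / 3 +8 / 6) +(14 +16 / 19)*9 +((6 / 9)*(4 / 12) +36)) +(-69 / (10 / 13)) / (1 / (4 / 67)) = 199139432 / 2692395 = 73.96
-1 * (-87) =87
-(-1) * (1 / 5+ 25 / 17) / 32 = 71 / 1360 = 0.05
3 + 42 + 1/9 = 406/9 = 45.11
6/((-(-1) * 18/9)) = 3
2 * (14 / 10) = 2.80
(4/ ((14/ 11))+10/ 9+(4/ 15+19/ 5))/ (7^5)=2621/ 5294205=0.00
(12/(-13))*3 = -36/13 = -2.77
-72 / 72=-1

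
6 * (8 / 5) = 48 / 5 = 9.60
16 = 16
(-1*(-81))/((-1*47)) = -1.72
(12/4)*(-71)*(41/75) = -2911/25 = -116.44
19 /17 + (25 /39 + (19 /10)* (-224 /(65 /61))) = -6591058 /16575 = -397.65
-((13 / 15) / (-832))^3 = 1 / 884736000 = 0.00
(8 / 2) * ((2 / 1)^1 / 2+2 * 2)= 20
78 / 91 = 6 / 7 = 0.86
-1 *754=-754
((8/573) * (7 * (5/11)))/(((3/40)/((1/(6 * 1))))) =5600/56727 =0.10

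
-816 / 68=-12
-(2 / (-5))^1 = 2 / 5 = 0.40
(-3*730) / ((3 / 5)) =-3650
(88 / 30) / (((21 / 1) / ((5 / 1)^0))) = 44 / 315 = 0.14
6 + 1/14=85/14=6.07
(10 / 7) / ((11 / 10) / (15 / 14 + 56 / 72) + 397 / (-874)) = 10182100 / 1002239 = 10.16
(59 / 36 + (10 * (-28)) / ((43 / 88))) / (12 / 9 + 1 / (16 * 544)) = -1924678528 / 4491651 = -428.50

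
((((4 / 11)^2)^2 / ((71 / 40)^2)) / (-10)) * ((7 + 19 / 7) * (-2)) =5570560 / 516636967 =0.01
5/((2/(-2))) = -5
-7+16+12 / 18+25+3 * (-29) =-157 / 3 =-52.33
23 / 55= 0.42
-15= -15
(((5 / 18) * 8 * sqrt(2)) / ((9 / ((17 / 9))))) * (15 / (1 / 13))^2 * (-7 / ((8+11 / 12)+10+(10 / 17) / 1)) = -683774000 * sqrt(2) / 107433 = -9000.98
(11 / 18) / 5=11 / 90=0.12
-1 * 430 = -430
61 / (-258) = -61 / 258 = -0.24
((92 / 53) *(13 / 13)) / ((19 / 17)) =1.55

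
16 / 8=2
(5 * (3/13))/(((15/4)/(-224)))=-896/13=-68.92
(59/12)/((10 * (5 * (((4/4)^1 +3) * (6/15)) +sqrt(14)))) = 0.04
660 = 660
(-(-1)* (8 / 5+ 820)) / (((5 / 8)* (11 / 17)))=558688 / 275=2031.59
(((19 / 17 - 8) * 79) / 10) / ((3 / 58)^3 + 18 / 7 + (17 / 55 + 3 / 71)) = -4929649160436 / 265013274941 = -18.60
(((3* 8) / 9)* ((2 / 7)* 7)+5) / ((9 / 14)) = 434 / 27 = 16.07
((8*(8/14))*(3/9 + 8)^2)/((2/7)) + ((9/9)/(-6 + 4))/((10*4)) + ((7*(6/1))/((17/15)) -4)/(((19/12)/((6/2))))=1173.74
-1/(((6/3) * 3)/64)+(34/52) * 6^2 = 502/39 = 12.87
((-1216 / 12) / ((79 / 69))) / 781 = -6992 / 61699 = -0.11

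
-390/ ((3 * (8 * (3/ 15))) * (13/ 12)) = -75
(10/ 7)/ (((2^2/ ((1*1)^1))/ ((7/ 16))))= 5/ 32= 0.16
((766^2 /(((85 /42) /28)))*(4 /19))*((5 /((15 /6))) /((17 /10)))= 11040400896 /5491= 2010635.75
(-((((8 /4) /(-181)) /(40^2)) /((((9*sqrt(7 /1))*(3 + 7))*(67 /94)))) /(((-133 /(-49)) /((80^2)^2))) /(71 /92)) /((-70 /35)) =-22138880*sqrt(7) /147233907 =-0.40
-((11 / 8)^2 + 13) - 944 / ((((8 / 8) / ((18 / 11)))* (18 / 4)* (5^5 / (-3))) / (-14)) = -19.50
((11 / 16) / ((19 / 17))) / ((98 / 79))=14773 / 29792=0.50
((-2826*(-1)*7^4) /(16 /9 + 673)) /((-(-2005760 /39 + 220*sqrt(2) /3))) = 0.20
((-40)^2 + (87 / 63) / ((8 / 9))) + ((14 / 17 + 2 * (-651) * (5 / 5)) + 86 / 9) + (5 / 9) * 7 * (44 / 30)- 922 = -15585971 / 25704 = -606.36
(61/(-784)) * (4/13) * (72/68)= -549/21658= -0.03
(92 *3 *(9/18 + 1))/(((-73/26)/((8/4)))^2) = 1119456/5329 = 210.07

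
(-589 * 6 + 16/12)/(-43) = 82.16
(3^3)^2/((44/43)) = 31347/44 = 712.43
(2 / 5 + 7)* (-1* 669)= -4950.60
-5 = -5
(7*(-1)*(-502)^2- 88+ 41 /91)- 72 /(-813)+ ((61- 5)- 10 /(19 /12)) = -826568896255 /468559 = -1764065.78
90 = 90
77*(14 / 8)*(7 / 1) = 3773 / 4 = 943.25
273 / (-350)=-39 / 50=-0.78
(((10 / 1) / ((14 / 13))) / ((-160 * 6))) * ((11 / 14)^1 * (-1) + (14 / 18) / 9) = 10309 / 1524096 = 0.01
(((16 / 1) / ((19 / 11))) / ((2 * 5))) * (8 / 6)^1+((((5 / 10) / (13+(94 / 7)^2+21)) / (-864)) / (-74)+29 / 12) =465878470511 / 127576615680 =3.65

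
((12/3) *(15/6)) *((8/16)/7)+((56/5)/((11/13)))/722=101823/138985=0.73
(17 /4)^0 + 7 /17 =24 /17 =1.41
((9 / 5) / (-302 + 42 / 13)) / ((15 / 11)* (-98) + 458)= -0.00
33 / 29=1.14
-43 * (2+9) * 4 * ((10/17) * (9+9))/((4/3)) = -255420/17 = -15024.71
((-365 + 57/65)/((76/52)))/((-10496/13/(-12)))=-3.70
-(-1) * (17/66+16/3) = 123/22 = 5.59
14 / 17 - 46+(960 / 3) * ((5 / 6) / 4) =1096 / 51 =21.49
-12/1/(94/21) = -126/47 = -2.68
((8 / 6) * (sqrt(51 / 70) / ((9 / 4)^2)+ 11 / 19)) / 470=16 * sqrt(3570) / 1998675+ 22 / 13395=0.00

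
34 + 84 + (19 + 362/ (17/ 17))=499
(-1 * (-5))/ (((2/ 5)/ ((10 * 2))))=250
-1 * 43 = -43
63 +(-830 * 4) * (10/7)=-32759/7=-4679.86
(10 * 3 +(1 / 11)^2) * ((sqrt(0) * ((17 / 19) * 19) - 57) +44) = -390.11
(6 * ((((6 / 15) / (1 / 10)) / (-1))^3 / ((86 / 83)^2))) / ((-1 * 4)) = 165336 / 1849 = 89.42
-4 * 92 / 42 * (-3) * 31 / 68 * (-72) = -102672 / 119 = -862.79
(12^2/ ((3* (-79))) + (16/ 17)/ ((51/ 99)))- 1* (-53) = 1237883/ 22831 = 54.22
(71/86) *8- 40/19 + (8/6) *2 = 7.17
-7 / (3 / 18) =-42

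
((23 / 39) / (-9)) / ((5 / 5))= -23 / 351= -0.07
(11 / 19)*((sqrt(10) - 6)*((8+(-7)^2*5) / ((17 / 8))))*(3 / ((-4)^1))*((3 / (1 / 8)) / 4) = 601128 / 323 - 100188*sqrt(10) / 323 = 880.20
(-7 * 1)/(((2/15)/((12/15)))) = -42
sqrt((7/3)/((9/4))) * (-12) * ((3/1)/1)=-8 * sqrt(21)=-36.66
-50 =-50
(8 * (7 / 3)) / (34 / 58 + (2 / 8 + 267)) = 6496 / 93207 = 0.07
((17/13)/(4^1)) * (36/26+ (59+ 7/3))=20791/1014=20.50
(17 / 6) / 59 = 17 / 354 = 0.05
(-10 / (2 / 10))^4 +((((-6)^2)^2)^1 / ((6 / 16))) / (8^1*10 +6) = 268751728 / 43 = 6250040.19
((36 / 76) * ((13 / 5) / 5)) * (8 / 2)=468 / 475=0.99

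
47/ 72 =0.65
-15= -15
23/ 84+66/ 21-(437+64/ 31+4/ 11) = -1784159/ 4092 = -436.01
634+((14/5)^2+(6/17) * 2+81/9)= 276907/425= 651.55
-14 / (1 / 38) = -532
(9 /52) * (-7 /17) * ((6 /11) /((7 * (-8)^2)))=-27 /311168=-0.00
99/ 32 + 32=35.09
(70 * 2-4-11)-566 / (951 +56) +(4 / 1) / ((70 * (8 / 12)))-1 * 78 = 1639726 / 35245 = 46.52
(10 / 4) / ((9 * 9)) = 5 / 162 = 0.03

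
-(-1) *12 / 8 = 3 / 2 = 1.50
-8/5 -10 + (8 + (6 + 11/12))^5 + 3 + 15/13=11944669363747/16174080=738506.88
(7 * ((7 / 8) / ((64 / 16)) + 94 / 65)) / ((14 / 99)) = 342837 / 4160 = 82.41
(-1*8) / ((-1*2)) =4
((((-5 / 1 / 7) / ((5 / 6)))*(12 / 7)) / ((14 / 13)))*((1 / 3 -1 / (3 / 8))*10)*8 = 12480 / 49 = 254.69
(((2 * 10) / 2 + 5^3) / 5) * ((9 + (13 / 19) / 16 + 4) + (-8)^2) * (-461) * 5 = -1457605935 / 304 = -4794756.37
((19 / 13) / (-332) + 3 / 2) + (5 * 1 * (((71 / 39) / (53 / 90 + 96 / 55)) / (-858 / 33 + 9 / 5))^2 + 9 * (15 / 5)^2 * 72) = 5833.50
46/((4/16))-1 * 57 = 127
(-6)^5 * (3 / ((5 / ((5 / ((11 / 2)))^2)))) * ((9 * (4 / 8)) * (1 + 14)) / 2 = -15746400 / 121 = -130135.54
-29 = -29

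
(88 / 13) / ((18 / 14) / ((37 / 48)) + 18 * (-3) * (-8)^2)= -2849 / 1453842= -0.00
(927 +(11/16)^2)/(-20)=-237433/5120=-46.37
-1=-1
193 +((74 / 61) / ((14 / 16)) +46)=102645 / 427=240.39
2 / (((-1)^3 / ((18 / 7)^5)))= -3779136 / 16807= -224.85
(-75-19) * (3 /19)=-14.84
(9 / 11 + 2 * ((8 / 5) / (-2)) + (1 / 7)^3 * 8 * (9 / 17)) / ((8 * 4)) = -0.02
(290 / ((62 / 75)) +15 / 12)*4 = 43655 / 31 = 1408.23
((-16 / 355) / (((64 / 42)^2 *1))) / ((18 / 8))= -49 / 5680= -0.01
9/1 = 9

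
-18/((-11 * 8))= 9/44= 0.20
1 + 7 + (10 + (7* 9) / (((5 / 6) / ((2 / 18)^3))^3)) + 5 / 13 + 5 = 60584274728 / 2590774875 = 23.38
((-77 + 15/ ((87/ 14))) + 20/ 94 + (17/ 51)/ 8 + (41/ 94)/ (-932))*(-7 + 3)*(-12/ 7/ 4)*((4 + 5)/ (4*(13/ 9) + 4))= -11472690555/ 97814332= -117.29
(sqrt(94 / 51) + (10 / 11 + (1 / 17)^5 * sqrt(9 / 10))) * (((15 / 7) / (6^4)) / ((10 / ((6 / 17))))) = sqrt(10) / 81102231840 + 5 / 94248 + sqrt(4794) / 873936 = 0.00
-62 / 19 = -3.26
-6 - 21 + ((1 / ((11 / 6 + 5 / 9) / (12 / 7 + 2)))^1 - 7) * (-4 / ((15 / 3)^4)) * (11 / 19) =-96436009 / 3574375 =-26.98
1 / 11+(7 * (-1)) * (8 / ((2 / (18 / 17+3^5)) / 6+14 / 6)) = -1909573 / 79915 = -23.90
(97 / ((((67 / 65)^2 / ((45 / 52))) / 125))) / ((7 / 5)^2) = 4433203125 / 879844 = 5038.62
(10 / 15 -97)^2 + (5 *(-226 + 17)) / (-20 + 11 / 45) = 74673394 / 8001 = 9333.01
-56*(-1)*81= 4536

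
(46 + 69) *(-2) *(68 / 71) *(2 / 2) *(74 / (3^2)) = -1157360 / 639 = -1811.21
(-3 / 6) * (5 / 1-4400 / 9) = 4355 / 18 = 241.94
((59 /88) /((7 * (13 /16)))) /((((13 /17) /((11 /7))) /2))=0.48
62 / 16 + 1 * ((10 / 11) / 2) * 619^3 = 9487066701 / 88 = 107807576.15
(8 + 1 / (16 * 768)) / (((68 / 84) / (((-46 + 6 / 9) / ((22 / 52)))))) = -8945755 / 8448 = -1058.92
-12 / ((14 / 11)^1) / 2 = -33 / 7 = -4.71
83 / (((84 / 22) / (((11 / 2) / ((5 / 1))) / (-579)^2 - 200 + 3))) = -602967804967 / 140801220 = -4282.40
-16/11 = -1.45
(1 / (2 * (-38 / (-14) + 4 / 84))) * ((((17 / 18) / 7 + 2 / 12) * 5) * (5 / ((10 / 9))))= 1.23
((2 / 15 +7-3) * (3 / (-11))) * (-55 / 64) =31 / 32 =0.97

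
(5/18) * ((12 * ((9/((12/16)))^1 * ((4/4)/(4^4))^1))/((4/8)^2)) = 5/8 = 0.62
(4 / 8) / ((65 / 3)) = 3 / 130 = 0.02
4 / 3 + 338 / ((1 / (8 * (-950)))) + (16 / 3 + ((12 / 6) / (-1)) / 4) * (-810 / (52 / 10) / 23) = -2568831.40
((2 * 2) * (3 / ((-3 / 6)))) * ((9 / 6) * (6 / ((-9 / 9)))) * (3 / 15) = 216 / 5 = 43.20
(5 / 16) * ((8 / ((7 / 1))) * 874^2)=1909690 / 7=272812.86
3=3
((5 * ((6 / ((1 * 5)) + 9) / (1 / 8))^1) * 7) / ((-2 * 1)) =-1428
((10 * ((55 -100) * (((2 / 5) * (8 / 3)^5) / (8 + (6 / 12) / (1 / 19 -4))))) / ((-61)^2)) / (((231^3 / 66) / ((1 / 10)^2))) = -0.00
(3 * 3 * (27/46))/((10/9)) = 2187/460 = 4.75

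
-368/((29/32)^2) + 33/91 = -34263959/76531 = -447.71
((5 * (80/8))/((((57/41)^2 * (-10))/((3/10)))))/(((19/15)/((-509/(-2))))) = -4278145/27436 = -155.93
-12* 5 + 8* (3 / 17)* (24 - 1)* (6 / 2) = 636 / 17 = 37.41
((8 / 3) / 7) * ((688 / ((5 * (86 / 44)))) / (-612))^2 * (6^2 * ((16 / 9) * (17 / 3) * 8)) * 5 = 31719424 / 433755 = 73.13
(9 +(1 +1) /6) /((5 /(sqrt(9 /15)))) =28 * sqrt(15) /75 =1.45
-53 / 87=-0.61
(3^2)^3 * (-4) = -2916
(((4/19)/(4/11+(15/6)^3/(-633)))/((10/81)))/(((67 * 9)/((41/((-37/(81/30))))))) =-554978952/22232849525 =-0.02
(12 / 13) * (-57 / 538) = -342 / 3497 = -0.10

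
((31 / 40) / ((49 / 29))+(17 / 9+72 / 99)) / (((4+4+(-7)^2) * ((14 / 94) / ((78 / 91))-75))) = -28042127 / 38897161380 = -0.00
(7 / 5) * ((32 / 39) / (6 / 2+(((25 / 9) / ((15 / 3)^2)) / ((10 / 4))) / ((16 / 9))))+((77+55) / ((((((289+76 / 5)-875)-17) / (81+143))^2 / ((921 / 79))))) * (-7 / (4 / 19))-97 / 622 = -14882933408833076921 / 2002933938496062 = -7430.57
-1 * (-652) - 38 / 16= 5197 / 8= 649.62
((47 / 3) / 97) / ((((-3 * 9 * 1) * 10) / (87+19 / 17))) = -35203 / 667845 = -0.05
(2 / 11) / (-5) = -2 / 55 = -0.04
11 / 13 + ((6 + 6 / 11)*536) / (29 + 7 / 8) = 4042487 / 34177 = 118.28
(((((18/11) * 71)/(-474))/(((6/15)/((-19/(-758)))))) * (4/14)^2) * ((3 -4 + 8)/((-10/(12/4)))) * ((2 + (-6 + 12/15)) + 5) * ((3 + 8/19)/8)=74763/36887312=0.00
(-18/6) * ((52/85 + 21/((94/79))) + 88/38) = -9371151/151810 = -61.73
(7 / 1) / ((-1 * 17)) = -7 / 17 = -0.41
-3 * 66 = -198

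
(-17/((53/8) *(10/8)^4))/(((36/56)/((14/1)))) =-6823936/298125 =-22.89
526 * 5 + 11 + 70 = 2711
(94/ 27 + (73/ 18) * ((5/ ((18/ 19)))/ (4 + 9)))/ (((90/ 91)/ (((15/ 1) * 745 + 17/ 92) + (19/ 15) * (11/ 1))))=2334568542719/ 40240800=58014.96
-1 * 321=-321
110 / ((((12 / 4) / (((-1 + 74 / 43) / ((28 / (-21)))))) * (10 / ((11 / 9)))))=-3751 / 1548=-2.42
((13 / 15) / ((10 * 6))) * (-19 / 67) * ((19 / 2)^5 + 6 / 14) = -4281198883 / 13507200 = -316.96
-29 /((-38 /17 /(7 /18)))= 3451 /684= 5.05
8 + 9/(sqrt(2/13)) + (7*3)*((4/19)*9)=9*sqrt(26)/2 + 908/19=70.74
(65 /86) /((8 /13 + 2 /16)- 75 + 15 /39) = -0.01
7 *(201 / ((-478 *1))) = -1407 / 478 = -2.94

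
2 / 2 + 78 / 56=67 / 28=2.39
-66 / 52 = -33 / 26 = -1.27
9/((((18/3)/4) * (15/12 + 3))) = 24/17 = 1.41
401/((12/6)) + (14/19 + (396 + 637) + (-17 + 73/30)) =1219.67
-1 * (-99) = 99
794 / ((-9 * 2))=-397 / 9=-44.11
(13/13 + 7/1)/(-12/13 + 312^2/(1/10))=26/3163677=0.00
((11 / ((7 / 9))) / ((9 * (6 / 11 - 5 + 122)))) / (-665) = -121 / 6018915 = -0.00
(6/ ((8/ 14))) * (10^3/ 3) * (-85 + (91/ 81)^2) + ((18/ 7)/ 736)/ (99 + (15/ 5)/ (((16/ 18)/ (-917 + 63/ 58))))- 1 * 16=-47761378095745309/ 162953359065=-293098.46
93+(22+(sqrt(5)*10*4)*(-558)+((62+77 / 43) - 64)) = -49794.25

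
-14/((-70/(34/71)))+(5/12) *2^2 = 1877/1065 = 1.76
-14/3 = -4.67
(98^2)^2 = 92236816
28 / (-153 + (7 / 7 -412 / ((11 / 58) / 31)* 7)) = -77 / 1296776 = -0.00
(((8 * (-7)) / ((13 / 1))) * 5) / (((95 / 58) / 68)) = -220864 / 247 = -894.19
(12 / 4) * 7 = 21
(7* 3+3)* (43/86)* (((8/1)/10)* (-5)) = -48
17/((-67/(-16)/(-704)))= -2858.03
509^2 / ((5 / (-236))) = -61143116 / 5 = -12228623.20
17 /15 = 1.13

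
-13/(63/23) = -4.75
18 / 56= 9 / 28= 0.32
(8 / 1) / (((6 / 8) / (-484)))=-15488 / 3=-5162.67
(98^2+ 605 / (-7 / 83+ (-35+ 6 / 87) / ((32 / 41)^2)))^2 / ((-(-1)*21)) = 1843902826856687364894736 / 420732771658463061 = 4382598.53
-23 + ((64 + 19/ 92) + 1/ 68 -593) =-431491/ 782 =-551.78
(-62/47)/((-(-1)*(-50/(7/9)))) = 217/10575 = 0.02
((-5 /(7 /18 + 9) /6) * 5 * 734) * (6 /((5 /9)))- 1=-594709 /169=-3518.99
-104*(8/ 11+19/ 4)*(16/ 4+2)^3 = -123041.45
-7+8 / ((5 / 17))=101 / 5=20.20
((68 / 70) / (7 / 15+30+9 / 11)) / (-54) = -187 / 325206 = -0.00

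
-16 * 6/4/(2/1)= -12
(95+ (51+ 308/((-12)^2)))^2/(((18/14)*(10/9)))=199086223/12960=15361.59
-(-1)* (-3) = -3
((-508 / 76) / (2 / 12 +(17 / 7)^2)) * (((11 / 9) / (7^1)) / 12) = -9779 / 609786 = -0.02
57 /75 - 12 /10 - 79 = -1986 /25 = -79.44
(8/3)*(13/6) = 5.78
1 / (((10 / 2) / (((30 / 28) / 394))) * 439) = 3 / 2421524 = 0.00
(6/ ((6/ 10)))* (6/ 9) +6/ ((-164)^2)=268969/ 40344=6.67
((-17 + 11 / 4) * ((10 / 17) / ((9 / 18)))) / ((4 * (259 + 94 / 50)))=-2375 / 147832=-0.02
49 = 49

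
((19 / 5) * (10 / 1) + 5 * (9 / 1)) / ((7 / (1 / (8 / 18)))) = 747 / 28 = 26.68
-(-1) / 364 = 1 / 364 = 0.00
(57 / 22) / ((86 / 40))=570 / 473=1.21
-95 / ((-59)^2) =-0.03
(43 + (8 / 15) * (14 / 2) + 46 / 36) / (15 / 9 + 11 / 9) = 4321 / 260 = 16.62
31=31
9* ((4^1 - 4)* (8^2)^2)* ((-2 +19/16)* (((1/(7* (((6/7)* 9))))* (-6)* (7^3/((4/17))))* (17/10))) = 0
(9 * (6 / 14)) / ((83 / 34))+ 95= 56113 / 581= 96.58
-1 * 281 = -281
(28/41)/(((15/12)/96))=10752/205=52.45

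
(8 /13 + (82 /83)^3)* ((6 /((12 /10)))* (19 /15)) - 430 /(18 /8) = -12115858760 /66899079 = -181.11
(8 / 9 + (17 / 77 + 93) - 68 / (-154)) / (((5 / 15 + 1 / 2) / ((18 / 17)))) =786288 / 6545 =120.14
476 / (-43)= -476 / 43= -11.07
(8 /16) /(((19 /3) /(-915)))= -2745 /38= -72.24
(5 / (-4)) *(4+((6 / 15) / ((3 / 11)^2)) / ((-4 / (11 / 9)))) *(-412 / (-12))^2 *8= -20252581 / 729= -27781.32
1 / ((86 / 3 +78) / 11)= 33 / 320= 0.10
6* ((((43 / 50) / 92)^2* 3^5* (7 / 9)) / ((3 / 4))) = 349461 / 2645000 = 0.13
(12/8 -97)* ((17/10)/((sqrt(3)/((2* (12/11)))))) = -6494* sqrt(3)/55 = -204.51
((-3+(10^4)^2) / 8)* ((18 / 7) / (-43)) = -899999973 / 1204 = -747508.28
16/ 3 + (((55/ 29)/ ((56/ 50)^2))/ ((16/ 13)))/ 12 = 7909513/ 1455104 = 5.44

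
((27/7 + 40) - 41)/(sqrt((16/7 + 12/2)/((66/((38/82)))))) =20 * sqrt(5218521)/3857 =11.85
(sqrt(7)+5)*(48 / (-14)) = -120 / 7 - 24*sqrt(7) / 7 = -26.21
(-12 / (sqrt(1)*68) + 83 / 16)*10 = 6815 / 136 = 50.11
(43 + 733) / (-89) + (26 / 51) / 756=-14958571 / 1715742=-8.72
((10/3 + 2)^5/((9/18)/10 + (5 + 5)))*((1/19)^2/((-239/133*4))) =-36700160/221796063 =-0.17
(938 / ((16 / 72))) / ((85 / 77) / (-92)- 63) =-29901564 / 446377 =-66.99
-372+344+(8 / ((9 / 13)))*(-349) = -36548 / 9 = -4060.89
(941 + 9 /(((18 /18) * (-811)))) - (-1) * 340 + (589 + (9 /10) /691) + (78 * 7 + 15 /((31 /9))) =420472772689 /173724310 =2420.35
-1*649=-649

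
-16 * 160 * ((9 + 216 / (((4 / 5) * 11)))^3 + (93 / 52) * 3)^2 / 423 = -121385218724638803360 / 14071509023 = -8626311401.73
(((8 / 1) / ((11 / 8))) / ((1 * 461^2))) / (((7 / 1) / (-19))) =-1216 / 16364117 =-0.00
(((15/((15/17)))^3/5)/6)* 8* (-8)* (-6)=314432/5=62886.40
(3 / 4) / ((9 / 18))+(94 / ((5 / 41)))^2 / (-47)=-631981 / 50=-12639.62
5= 5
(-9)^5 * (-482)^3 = 6612316940232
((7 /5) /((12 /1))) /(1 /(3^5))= 28.35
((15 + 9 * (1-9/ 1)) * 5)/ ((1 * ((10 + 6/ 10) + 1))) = -1425/ 58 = -24.57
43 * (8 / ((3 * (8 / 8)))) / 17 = 344 / 51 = 6.75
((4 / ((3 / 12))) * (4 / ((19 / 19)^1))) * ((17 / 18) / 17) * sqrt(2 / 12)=16 * sqrt(6) / 27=1.45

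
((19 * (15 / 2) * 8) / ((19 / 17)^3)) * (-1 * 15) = -4421700 / 361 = -12248.48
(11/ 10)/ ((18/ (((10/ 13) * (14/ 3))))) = 77/ 351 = 0.22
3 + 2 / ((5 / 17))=9.80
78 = 78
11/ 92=0.12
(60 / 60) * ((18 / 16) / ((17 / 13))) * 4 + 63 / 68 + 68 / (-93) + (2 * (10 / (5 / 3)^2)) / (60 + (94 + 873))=118317259 / 32473740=3.64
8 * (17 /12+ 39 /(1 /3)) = 2842 /3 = 947.33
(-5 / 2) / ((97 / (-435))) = 2175 / 194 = 11.21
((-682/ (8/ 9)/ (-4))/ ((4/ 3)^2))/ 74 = 27621/ 18944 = 1.46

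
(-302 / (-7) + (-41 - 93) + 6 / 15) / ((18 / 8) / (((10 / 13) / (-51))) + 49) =25328 / 28049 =0.90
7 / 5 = 1.40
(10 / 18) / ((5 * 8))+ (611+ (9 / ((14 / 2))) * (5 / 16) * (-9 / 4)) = 2459963 / 4032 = 610.11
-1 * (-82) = 82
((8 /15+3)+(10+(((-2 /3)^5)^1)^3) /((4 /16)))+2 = 3266112467 /71744535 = 45.52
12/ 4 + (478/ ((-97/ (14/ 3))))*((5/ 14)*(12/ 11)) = -6359/ 1067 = -5.96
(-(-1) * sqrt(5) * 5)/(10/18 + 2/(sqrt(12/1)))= 9.87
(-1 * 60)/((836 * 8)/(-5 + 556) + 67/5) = -8700/3703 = -2.35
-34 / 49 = -0.69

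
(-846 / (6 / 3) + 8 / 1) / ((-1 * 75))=83 / 15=5.53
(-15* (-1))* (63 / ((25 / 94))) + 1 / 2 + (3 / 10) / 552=6538809 / 1840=3553.70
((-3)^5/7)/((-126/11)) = 297/98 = 3.03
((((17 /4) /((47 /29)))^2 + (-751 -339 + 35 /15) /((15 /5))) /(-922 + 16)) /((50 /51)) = 1923380527 /4803249600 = 0.40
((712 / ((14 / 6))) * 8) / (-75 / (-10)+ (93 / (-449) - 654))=-5115008 / 1355067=-3.77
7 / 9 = 0.78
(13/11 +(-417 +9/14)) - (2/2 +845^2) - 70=-110034721/154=-714511.18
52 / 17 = 3.06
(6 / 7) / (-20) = -3 / 70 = -0.04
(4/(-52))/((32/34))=-17/208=-0.08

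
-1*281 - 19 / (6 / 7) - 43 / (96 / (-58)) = -4435 / 16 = -277.19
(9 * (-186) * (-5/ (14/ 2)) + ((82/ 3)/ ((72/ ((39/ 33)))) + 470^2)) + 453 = 1850718839/ 8316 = 222549.16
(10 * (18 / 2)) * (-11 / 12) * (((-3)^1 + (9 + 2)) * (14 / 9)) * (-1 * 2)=6160 / 3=2053.33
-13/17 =-0.76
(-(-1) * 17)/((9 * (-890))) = -17/8010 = -0.00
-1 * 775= -775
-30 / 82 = -15 / 41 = -0.37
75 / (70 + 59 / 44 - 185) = -0.66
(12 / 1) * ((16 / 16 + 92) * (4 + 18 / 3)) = 11160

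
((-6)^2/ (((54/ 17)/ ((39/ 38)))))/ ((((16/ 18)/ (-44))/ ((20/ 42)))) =-36465/ 133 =-274.17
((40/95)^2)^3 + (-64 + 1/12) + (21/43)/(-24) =-3103957833415/48551349192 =-63.93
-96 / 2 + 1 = -47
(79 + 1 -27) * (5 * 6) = 1590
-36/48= -0.75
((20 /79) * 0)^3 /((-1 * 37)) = 0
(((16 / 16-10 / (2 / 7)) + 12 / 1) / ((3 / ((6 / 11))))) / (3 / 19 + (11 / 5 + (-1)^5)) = -380 / 129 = -2.95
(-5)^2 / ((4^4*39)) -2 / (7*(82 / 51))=-502009 / 2865408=-0.18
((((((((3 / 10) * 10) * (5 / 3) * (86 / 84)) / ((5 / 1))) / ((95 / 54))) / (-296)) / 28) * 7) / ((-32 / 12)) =1161 / 6298880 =0.00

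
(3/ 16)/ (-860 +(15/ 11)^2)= -363/ 1661360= -0.00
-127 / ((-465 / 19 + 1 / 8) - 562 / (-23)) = -1475.06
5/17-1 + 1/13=-139/221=-0.63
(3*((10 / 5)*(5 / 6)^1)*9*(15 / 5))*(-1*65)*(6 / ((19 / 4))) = -210600 / 19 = -11084.21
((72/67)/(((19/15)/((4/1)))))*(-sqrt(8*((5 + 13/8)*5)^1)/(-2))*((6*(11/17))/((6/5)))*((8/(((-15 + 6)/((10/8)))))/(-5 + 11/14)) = 1848000*sqrt(265)/1276819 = 23.56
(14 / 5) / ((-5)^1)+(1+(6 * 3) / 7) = 527 / 175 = 3.01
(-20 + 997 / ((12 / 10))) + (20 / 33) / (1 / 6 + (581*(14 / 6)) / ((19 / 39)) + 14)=17062780675 / 21043506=810.83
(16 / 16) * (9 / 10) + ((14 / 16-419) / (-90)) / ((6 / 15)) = 6007 / 480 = 12.51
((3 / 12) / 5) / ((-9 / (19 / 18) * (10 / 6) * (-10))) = 19 / 54000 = 0.00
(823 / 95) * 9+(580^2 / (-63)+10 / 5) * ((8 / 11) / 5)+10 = -45322247 / 65835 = -688.42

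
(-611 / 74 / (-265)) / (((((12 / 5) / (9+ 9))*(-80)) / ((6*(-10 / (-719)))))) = -0.00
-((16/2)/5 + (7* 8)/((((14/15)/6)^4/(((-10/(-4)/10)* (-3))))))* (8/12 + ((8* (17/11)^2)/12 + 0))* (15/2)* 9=10937259.04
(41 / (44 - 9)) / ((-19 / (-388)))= 15908 / 665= 23.92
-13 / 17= -0.76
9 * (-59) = -531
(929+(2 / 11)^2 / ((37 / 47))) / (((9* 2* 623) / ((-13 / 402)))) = -54071173 / 20182441356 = -0.00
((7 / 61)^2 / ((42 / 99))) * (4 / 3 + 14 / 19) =4543 / 70699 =0.06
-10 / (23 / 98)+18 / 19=-41.66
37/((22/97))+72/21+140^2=3044051/154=19766.56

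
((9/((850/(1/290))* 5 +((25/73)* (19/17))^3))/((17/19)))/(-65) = -6408277041/51038087734928125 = -0.00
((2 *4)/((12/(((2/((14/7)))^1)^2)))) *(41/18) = 41/27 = 1.52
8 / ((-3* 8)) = -1 / 3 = -0.33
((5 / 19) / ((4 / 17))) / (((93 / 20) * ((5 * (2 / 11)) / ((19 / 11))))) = 85 / 186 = 0.46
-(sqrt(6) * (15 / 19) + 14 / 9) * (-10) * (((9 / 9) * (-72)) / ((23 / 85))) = -918000 * sqrt(6) / 437-95200 / 23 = -9284.74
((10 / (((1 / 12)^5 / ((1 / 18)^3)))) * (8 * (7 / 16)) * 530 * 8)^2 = 360817623040000 / 9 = 40090847004444.44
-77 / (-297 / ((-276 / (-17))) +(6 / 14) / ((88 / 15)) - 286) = 1090936 / 4310195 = 0.25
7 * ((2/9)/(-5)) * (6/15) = -28/225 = -0.12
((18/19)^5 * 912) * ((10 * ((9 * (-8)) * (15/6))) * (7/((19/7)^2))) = -55997725593600/47045881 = -1190279.03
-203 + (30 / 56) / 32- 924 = -1009777 / 896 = -1126.98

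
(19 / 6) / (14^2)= 19 / 1176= 0.02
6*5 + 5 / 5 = 31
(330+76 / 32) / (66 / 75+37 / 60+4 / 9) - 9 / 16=4770477 / 27952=170.67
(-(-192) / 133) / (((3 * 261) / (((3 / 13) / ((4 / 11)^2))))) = 484 / 150423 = 0.00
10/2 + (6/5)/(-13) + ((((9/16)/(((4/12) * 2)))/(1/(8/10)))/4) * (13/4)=5.46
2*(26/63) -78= -4862/63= -77.17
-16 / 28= -4 / 7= -0.57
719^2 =516961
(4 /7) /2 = 2 /7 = 0.29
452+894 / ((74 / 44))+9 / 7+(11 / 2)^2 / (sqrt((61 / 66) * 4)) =121 * sqrt(4026) / 488+255077 / 259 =1000.59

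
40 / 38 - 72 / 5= -1268 / 95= -13.35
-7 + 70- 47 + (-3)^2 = 25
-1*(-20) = 20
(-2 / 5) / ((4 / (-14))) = 7 / 5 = 1.40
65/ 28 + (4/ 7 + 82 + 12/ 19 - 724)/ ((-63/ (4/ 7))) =1908251/ 234612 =8.13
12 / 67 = 0.18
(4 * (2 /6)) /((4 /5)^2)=25 /12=2.08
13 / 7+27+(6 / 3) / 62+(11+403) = 96107 / 217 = 442.89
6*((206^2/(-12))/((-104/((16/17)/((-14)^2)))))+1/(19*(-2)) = 392313/411502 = 0.95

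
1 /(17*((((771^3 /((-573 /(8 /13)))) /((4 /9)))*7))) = -2483 /327236203854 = -0.00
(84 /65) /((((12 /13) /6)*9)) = 14 /15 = 0.93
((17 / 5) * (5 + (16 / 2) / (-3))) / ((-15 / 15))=-119 / 15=-7.93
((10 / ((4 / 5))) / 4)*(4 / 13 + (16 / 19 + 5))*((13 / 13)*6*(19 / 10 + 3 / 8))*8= 159495 / 76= 2098.62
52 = 52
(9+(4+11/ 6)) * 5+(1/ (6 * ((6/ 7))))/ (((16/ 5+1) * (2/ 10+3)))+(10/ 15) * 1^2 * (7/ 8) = 129193/ 1728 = 74.76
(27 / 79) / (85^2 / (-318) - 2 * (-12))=8586 / 32153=0.27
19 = 19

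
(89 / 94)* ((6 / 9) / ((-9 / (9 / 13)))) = -89 / 1833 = -0.05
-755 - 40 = -795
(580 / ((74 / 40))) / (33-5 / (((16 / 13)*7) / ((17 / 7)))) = 9094400 / 916379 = 9.92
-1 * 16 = -16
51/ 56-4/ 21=121/ 168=0.72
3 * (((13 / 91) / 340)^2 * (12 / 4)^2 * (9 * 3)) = 729 / 5664400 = 0.00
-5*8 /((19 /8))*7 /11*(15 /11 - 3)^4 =-76.85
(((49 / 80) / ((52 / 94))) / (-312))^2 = 0.00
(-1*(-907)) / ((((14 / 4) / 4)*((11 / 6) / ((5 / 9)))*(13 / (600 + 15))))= 14874800 / 1001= 14859.94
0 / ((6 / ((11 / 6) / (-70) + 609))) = 0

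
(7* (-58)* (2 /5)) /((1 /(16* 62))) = -805504 /5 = -161100.80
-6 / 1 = -6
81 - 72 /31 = 2439 /31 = 78.68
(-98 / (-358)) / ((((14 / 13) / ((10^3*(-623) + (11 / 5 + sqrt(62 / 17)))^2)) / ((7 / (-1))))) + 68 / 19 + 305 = -1996434146010570071 / 2890850 + 1984247993*sqrt(1054) / 15215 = -690600310059.82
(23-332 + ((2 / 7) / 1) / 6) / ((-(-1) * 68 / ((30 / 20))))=-811 / 119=-6.82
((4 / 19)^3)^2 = 4096 / 47045881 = 0.00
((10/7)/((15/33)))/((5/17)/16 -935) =-5984/1780205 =-0.00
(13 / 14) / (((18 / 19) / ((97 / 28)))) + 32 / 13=5.86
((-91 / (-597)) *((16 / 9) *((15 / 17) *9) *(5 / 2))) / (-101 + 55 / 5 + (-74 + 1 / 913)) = -16616600 / 506539973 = -0.03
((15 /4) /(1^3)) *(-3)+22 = 43 /4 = 10.75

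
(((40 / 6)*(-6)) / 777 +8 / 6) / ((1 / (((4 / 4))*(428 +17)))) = 147740 / 259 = 570.42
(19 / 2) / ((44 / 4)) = 19 / 22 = 0.86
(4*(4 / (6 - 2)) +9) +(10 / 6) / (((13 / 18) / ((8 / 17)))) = 14.09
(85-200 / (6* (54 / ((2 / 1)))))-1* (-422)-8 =40319 / 81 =497.77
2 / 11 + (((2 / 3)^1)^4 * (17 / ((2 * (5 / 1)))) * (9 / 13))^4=237999023426 / 1288297456875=0.18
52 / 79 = 0.66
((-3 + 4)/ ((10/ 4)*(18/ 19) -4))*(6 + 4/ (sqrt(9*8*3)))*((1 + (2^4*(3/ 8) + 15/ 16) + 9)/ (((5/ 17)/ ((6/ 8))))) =-787797/ 4960 -87533*sqrt(6)/ 29760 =-166.03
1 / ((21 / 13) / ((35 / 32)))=0.68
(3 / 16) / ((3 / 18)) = 9 / 8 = 1.12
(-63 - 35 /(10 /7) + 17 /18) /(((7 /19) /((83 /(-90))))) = 1228483 /5670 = 216.66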